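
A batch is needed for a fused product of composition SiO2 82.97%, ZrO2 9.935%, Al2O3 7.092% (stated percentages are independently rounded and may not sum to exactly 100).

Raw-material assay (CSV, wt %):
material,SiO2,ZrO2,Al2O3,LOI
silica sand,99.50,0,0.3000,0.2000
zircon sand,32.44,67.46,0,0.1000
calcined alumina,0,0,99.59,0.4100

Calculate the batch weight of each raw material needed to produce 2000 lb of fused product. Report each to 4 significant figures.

Every computation runs at exact precision in every operation — the intermediate values are printed rounded to 4 significant digits as written — every reported figure carries a single rounding — the derived quantities, including totals, the three compositions, yield, net glass mass, ignition loss, are re-derived using the weight values per 2000 lb of glass at full float precision, as given in either problem or answer.
Oxide-by-oxide targets in 2000 lb fused product:
  SiO2: 82.97% × 2000 = 1659 lb
  ZrO2: 9.935% × 2000 = 198.7 lb
  Al2O3: 7.092% × 2000 = 141.8 lb
Mass-balance tally per oxide working from each reported weight, for the quoted basis mass (target by target, the sums agree given rounding of the digits):
  SiO2: 1572·0.9950 + 294.5·0.3244 = 1660 lb (target 1659 lb)
  ZrO2: 294.5·0.6746 = 198.7 lb (target 198.7 lb)
  Al2O3: 1572·0.003000 + 137.7·0.9959 = 141.9 lb (target 141.8 lb)
Auditing the glass mass value: batch total minus LOI = 2000 lb (summing oxide targets gives 2000 lb; basis as stated: 2000 lb — rounding explains the deltas).
Summing the batch: Σ batch = 2004 lb; LOI removed, Σ of batch·LOI: 4.003 lb; yield: glass divided by total = 99.80%.

Batch per 2000 lb fused product:
  silica sand: 1572 lb
  zircon sand: 294.5 lb
  calcined alumina: 137.7 lb
Total batch = 2004 lb; LOI loss = 4.003 lb; yield = 99.80%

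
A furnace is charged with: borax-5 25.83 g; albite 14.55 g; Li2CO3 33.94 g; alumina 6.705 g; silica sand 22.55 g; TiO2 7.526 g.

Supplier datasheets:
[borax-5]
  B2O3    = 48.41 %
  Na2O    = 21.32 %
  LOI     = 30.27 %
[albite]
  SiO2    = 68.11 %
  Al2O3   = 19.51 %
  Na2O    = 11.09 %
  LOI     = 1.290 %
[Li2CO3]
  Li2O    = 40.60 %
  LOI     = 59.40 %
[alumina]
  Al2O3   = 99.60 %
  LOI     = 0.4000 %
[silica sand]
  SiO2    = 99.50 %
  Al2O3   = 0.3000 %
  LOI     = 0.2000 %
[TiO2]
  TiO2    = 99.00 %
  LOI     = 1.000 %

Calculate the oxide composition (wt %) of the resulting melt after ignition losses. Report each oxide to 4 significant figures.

Glass mass = 82.79 g (batch 111.1 − LOI 28.31).
Composition: Li2O 16.64%, SiO2 39.07%, TiO2 9.000%, Al2O3 11.58%, B2O3 15.10%, Na2O 8.601%

Working values are shown, rounded to four significant figures, between the steps — all internal work maintains full precision in every operation; every reported number takes a single rounding; all derived quantities (LOI, the totals, glass mass, the six compositions, yield) are computed in full float precision from the weighed amounts on 82.79 g of glass precisely as stated by the problem or answer text.
What the batch supplies per oxide:
  Li2O: 33.94·0.4060 = 13.78 g
  SiO2: 14.55·0.6811 + 22.55·0.9950 = 32.35 g
  TiO2: 7.526·0.9900 = 7.451 g
  Al2O3: 14.55·0.1951 + 6.705·0.9960 + 22.55·0.003000 = 9.585 g
  B2O3: 25.83·0.4841 = 12.50 g
  Na2O: 25.83·0.2132 + 14.55·0.1109 = 7.121 g
LOI: 25.83·0.3027 + 14.55·0.01290 + 33.94·0.5940 + 6.705·0.004000 + 22.55·0.002000 + 7.526·0.01000 = 28.31 g
Glass = total batch minus LOI = 111.1 − 28.31 = 82.79 g (= Σ oxide masses)
wt % = oxide mass / glass mass × 100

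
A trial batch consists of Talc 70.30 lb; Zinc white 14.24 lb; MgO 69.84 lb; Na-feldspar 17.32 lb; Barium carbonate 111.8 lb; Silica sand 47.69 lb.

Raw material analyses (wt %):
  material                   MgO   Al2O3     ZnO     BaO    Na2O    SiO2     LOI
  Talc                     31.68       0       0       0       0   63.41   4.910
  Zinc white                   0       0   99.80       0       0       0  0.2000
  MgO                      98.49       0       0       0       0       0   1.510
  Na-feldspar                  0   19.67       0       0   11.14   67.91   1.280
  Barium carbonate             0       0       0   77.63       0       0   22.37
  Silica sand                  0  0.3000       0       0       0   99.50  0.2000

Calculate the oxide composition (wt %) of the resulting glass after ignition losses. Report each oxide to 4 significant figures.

Each numeric step carries full precision at every stage — mid-chain values are shown (rounded to 4 significant figures) within the worked lines; every reported value carries a single rounding. All derived quantities (totals, the yield, the six compositions, ignition loss, glass mass) are carried at full float precision starting from the weights on 301.3 lb of glass, as given in the problem or answer text.
Oxide-by-oxide delivered mass:
  MgO: 70.30·0.3168 + 69.84·0.9849 = 91.06 lb
  Al2O3: 17.32·0.1967 + 47.69·0.003000 = 3.550 lb
  ZnO: 14.24·0.9980 = 14.21 lb
  BaO: 111.8·0.7763 = 86.79 lb
  Na2O: 17.32·0.1114 = 1.929 lb
  SiO2: 70.30·0.6341 + 17.32·0.6791 + 47.69·0.9950 = 103.8 lb
LOI: 70.30·0.04910 + 14.24·0.002000 + 69.84·0.01510 + 17.32·0.01280 + 111.8·0.2237 + 47.69·0.002000 = 29.86 lb
Resulting glass, batch − LOI: 331.2 − 29.86 = 301.3 lb (consistent with Σ oxide mass)
oxide / glass × 100 gives the wt %

Glass mass = 301.3 lb (batch 331.2 − LOI 29.86).
Composition: MgO 30.22%, Al2O3 1.178%, ZnO 4.716%, BaO 28.80%, Na2O 0.6403%, SiO2 34.44%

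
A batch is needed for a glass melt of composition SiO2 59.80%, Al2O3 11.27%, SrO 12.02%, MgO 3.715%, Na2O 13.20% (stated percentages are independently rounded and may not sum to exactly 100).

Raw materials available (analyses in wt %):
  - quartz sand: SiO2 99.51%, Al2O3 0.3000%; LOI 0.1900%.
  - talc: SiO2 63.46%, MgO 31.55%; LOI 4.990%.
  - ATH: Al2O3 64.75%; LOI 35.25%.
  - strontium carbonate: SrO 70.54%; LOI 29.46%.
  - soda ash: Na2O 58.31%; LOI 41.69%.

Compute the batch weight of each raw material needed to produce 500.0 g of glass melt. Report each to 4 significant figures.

Batch per 500.0 g glass melt:
  quartz sand: 262.9 g
  talc: 58.87 g
  ATH: 85.81 g
  strontium carbonate: 85.20 g
  soda ash: 113.2 g
Total batch = 606.0 g; LOI loss = 106.0 g; yield = 82.51%

The intermediate values are printed, with 4-significant-digit rounding, between the steps. Full precision is carried throughout; every reported number is rounded once only; the derived quantities, which include totals, yield, LOI, five oxide percentages, net glass mass, are re-derived at exact precision, as set out in question or answer, starting from the weights on 500.0 g of glass.
Oxide mass targets, per 500.0 g glass melt:
  SiO2: 59.80% × 500.0 = 299.0 g
  Al2O3: 11.27% × 500.0 = 56.35 g
  SrO: 12.02% × 500.0 = 60.10 g
  MgO: 3.715% × 500.0 = 18.58 g
  Na2O: 13.20% × 500.0 = 66.00 g
Mass-balance tally per oxide given the weights on record, against the basis in use (every target is met by its sum inside rounding margins):
  SiO2: 262.9·0.9951 + 58.87·0.6346 = 299.0 g (target 299.0 g)
  Al2O3: 262.9·0.003000 + 85.81·0.6475 = 56.35 g (target 56.35 g)
  SrO: 85.20·0.7054 = 60.10 g (target 60.10 g)
  MgO: 58.87·0.3155 = 18.57 g (target 18.58 g)
  Na2O: 113.2·0.5831 = 66.01 g (target 66.00 g)
Glass-mass closure: batch Σ − ignition loss = 500.0 g (per-oxide target masses sum to 500.0 g; basis as stated: 500.0 g — gaps are rounding artifacts).
Summing the batch: Σ batch = 606.0 g; LOI removed, Σ of batch·LOI: 106.0 g; glass ÷ batch gives a yield of 82.51%.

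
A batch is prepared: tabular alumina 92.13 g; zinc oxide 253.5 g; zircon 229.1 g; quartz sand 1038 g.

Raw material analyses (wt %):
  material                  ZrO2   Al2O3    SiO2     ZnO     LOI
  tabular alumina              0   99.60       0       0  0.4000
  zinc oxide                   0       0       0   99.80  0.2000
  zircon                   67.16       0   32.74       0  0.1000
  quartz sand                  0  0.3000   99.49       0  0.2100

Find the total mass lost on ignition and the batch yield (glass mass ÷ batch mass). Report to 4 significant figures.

The intermediate values are printed rounded off to 4 significant digits in the printout. All arithmetic keeps exact precision all the way through. Each reported number takes a single rounding — the derived quantities (the yield, the totals, four oxide percentages, glass mass, ignition loss) are rebuilt using the weight values on 1609 g of glass in full float precision, as set out in problem or answer.
Per-material ignition loss:
  tabular alumina: 92.13 × 0.004000 = 0.3685 g
  zinc oxide: 253.5 × 0.002000 = 0.5070 g
  zircon: 229.1 × 0.001000 = 0.2291 g
  quartz sand: 1038 × 0.002100 = 2.180 g
Total LOI = 3.284 g
Glass = batch − LOI = 1613 − 3.284 = 1609 g

LOI loss = 3.284 g; glass = 1609 g; yield = 99.80%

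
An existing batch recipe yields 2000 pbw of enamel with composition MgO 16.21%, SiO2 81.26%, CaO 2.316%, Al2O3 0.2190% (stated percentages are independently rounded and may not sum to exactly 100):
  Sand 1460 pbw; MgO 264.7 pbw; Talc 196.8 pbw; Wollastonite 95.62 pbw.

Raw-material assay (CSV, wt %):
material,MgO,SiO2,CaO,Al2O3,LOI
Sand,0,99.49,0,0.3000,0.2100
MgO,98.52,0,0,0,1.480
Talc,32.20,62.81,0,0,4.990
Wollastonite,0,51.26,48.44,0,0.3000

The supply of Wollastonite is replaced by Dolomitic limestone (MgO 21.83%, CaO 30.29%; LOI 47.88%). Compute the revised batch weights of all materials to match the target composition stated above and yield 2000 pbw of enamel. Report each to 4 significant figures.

Revised batch per 2000 pbw enamel:
  Sand: 1460 pbw
  MgO: 205.3 pbw
  Talc: 274.9 pbw
  Dolomitic limestone: 152.9 pbw
Total batch = 2093 pbw; LOI loss = 93.03 pbw

The intermediate values are displayed rounded to four significant digits alongside each step; all arithmetic runs at full precision at every stage — each reported value sees exactly one rounding — all derived quantities, which include glass mass, the yield, ignition loss, the totals, four oxide percentages, are computed at full float precision, as quoted within the question or the answer, using the weight values on 2000 pbw of glass.
Target masses of each oxide per 2000 pbw enamel:
  MgO: 16.21% × 2000 = 324.2 pbw
  SiO2: 81.26% × 2000 = 1625 pbw
  CaO: 2.316% × 2000 = 46.32 pbw
  Al2O3: 0.2190% × 2000 = 4.380 pbw
A balance pass over the oxides, on the weights just shown, on the stated basis (every target is met by its sum inside rounding margins):
  MgO: 205.3·0.9852 + 274.9·0.3220 + 152.9·0.2183 = 324.2 pbw (target 324.2 pbw)
  SiO2: 1460·0.9949 + 274.9·0.6281 = 1625 pbw (target 1625 pbw)
  CaO: 152.9·0.3029 = 46.31 pbw (target 46.32 pbw)
  Al2O3: 1460·0.003000 = 4.380 pbw (target 4.380 pbw)
Glass-mass sanity pass: total batch − LOI = 2000 pbw (the Σ of target masses is 2000 pbw; stated basis 2000 pbw — differing by rounding only).
Batch grand total — Σ batch = 2093 pbw; the LOI term Σ batch·LOI equals 93.03 pbw; the yield ratio, glass ÷ batch: 95.56%.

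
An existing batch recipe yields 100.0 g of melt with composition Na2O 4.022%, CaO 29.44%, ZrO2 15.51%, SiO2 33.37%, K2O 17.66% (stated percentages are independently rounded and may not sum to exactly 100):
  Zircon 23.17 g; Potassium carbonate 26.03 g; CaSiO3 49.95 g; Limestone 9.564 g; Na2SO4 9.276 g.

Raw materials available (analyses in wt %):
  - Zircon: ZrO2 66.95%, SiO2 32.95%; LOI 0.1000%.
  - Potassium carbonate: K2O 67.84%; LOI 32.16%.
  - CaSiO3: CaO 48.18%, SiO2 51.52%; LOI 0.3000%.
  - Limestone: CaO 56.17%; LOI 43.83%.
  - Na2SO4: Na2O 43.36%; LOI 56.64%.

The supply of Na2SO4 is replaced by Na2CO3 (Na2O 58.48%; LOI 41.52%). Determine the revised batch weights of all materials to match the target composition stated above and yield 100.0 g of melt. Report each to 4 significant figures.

The whole derivation carries full precision at all times. The intermediate values are shown, rounded to four significant digits, within the worked lines. Every reported figure is rounded only once; the derived quantities are recomputed using the weight values at 100.0 g of glass at full float precision (the totals, the yield, the five compositions, net glass mass, ignition loss), exactly as printed in the problem or answer text.
Oxide-by-oxide targets in 100.0 g melt:
  Na2O: 4.022% × 100.0 = 4.022 g
  CaO: 29.44% × 100.0 = 29.44 g
  ZrO2: 15.51% × 100.0 = 15.51 g
  SiO2: 33.37% × 100.0 = 33.37 g
  K2O: 17.66% × 100.0 = 17.66 g
Balance tally, oxide-wise, given the weights on record, versus the basis set out (sums match the target masses within answer rounding):
  Na2O: 6.878·0.5848 = 4.022 g (target 4.022 g)
  CaO: 49.95·0.4818 + 9.564·0.5617 = 29.44 g (target 29.44 g)
  ZrO2: 23.17·0.6695 = 15.51 g (target 15.51 g)
  SiO2: 23.17·0.3295 + 49.95·0.5152 = 33.37 g (target 33.37 g)
  K2O: 26.03·0.6784 = 17.66 g (target 17.66 g)
Auditing the glass mass value: total batch − LOI = 100.0 g (targets for the oxides total 100.0 g; versus the stated basis of 100.0 g — gaps are rounding artifacts).
Summing the batch: Σ batch = 115.6 g; Σ batch·LOI gives LOI loss = 15.59 g; glass ÷ batch gives a yield of 86.51%.

Revised batch per 100.0 g melt:
  Zircon: 23.17 g
  Potassium carbonate: 26.03 g
  CaSiO3: 49.95 g
  Limestone: 9.564 g
  Na2CO3: 6.878 g
Total batch = 115.6 g; LOI loss = 15.59 g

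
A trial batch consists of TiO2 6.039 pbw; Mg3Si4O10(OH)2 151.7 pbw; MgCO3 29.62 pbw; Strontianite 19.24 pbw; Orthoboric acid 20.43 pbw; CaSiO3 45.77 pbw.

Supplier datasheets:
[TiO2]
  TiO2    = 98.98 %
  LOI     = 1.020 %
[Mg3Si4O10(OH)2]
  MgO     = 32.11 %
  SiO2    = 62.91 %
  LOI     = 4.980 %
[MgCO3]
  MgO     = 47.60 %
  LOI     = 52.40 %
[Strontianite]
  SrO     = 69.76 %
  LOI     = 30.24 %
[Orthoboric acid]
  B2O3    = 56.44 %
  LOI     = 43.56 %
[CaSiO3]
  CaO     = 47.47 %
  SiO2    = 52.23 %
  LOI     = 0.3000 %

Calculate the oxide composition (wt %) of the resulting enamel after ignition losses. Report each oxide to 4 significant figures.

In-progress results are rounded off to 4 significant digits as shown. The working math runs at exact precision in all steps; each reported result takes a single rounding — the derived quantities are carried from the batch weights at 234.8 pbw of glass in full float precision (glass mass, ignition loss, totals, the six compositions, yield) as they appear in question or answer.
What the batch supplies per oxide:
  B2O3: 20.43·0.5644 = 11.53 pbw
  TiO2: 6.039·0.9898 = 5.977 pbw
  MgO: 151.7·0.3211 + 29.62·0.4760 = 62.81 pbw
  CaO: 45.77·0.4747 = 21.73 pbw
  SiO2: 151.7·0.6291 + 45.77·0.5223 = 119.3 pbw
  SrO: 19.24·0.6976 = 13.42 pbw
LOI: 6.039·0.01020 + 151.7·0.04980 + 29.62·0.5240 + 19.24·0.3024 + 20.43·0.4356 + 45.77·0.003000 = 37.99 pbw
Glass = total batch minus LOI = 272.8 − 37.99 = 234.8 pbw (the oxide masses sum to this)
oxide / glass × 100 gives the wt %

Glass mass = 234.8 pbw (batch 272.8 − LOI 37.99).
Composition: B2O3 4.911%, TiO2 2.546%, MgO 26.75%, CaO 9.253%, SiO2 50.82%, SrO 5.716%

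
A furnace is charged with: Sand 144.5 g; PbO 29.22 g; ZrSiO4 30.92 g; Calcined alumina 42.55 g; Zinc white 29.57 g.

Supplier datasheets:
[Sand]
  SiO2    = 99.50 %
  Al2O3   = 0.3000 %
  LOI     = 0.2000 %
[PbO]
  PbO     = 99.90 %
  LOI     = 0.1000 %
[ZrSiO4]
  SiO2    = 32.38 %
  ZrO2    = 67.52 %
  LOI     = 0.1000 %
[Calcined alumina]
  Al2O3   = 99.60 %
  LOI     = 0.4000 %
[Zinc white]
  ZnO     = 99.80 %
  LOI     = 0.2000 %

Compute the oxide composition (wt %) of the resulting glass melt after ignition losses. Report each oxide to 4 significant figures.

Glass mass = 276.2 g (batch 276.8 − LOI 0.5785).
Composition: SiO2 55.68%, Al2O3 15.50%, ZrO2 7.559%, PbO 10.57%, ZnO 10.69%

Every computation keeps full precision at each step; the intermediate values are shown (rounded to four significant figures) across the worked steps. Each reported value is rounded exactly once. The derived quantities are recomputed in full float precision (the yield, net glass mass, five oxide percentages, totals, ignition loss) from the weighed amounts for 276.2 g of glass, as written in either problem or answer.
Oxide-by-oxide delivered mass:
  SiO2: 144.5·0.9950 + 30.92·0.3238 = 153.8 g
  Al2O3: 144.5·0.003000 + 42.55·0.9960 = 42.81 g
  ZrO2: 30.92·0.6752 = 20.88 g
  PbO: 29.22·0.9990 = 29.19 g
  ZnO: 29.57·0.9980 = 29.51 g
LOI: 144.5·0.002000 + 29.22·0.001000 + 30.92·0.001000 + 42.55·0.004000 + 29.57·0.002000 = 0.5785 g
batch − LOI leaves glass = 276.8 − 0.5785 = 276.2 g (= Σ oxide masses)
wt % = oxide mass / glass mass × 100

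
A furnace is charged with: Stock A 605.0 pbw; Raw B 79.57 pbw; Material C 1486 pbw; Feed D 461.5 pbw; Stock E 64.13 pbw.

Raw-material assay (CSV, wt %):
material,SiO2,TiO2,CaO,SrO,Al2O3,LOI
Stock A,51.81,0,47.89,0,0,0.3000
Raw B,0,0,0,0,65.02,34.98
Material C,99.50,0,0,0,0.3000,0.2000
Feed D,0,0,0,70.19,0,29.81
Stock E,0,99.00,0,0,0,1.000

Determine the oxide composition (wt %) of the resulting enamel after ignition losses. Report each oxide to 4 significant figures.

Intermediates are displayed, with 4-significant-figure rounding, when written out — every computation keeps full float precision from start to finish; every reported figure is rounded exactly once — the derived quantities, including yield, glass mass, the totals, the five compositions, ignition loss, are recomputed from the batch weights on 2525 pbw of glass at full precision as set out in either problem or answer.
Oxide-by-oxide delivered mass:
  SiO2: 605.0·0.5181 + 1486·0.9950 = 1792 pbw
  TiO2: 64.13·0.9900 = 63.49 pbw
  CaO: 605.0·0.4789 = 289.7 pbw
  SrO: 461.5·0.7019 = 323.9 pbw
  Al2O3: 79.57·0.6502 + 1486·0.003000 = 56.19 pbw
LOI: 605.0·0.003000 + 79.57·0.3498 + 1486·0.002000 + 461.5·0.2981 + 64.13·0.01000 = 170.8 pbw
batch − LOI leaves glass = 2696 − 170.8 = 2525 pbw (= the summed oxide contributions)
each oxide over glass, ×100, is wt %

Glass mass = 2525 pbw (batch 2696 − LOI 170.8).
Composition: SiO2 70.96%, TiO2 2.514%, CaO 11.47%, SrO 12.83%, Al2O3 2.225%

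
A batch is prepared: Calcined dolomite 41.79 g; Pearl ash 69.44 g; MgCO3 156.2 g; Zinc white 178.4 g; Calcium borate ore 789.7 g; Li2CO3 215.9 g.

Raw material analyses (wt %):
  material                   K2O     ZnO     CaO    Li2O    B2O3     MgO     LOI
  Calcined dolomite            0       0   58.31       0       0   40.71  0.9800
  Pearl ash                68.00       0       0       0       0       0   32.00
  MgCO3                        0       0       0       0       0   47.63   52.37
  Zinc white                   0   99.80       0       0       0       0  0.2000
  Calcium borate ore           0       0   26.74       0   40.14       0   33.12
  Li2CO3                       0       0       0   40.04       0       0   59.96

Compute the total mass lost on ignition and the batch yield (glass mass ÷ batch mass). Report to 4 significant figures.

LOI loss = 495.8 g; glass = 955.6 g; yield = 65.84%

Every computation maintains exact precision in all steps; the intermediate values are displayed rounded off to 4 significant figures when written out — each reported value receives exactly one rounding; the derived quantities are carried from the batch weights at 955.6 g of glass at full float precision (totals, ignition loss, glass mass, yield, six oxide percentages), as they appear in the problem or answer text.
Ignition loss by material:
  Calcined dolomite: 41.79 × 0.009800 = 0.4095 g
  Pearl ash: 69.44 × 0.3200 = 22.22 g
  MgCO3: 156.2 × 0.5237 = 81.80 g
  Zinc white: 178.4 × 0.002000 = 0.3568 g
  Calcium borate ore: 789.7 × 0.3312 = 261.5 g
  Li2CO3: 215.9 × 0.5996 = 129.5 g
Total LOI = 495.8 g
Glass = batch − LOI = 1451 − 495.8 = 955.6 g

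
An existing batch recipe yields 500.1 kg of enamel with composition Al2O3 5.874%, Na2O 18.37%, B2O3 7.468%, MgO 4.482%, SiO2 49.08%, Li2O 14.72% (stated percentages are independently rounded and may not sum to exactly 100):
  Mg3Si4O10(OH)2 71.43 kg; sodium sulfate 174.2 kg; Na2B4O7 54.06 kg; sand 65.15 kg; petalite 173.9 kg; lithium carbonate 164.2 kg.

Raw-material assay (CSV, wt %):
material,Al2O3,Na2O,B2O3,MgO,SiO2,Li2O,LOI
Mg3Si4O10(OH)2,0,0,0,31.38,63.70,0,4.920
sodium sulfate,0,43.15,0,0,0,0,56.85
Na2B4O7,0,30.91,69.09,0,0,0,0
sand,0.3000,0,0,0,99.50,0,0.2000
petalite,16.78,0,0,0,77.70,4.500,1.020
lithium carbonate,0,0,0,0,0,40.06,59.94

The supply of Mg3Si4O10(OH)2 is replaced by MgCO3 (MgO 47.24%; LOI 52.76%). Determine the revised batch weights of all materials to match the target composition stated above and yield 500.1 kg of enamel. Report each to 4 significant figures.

Revised batch per 500.1 kg enamel:
  MgCO3: 47.45 kg
  sodium sulfate: 174.2 kg
  Na2B4O7: 54.06 kg
  sand: 111.5 kg
  petalite: 173.1 kg
  lithium carbonate: 164.3 kg
Total batch = 724.6 kg; LOI loss = 224.5 kg

All arithmetic holds full float precision from start to finish — intermediates are shown (rounded to four significant digits) in the working; each reported result undergoes a single rounding — derived quantities (the six compositions, totals, ignition loss, net glass mass, yield) are carried at exact precision starting from the weights on 500.1 kg of glass, as quoted within the problem or the answer.
Target oxide masses per 500.1 kg enamel:
  Al2O3: 5.874% × 500.1 = 29.38 kg
  Na2O: 18.37% × 500.1 = 91.87 kg
  B2O3: 7.468% × 500.1 = 37.35 kg
  MgO: 4.482% × 500.1 = 22.41 kg
  SiO2: 49.08% × 500.1 = 245.4 kg
  Li2O: 14.72% × 500.1 = 73.61 kg
Mass-balance tally per oxide from the weights as reported, versus the basis set out (oxide sums agree with the targets up to rounding of the answer):
  Al2O3: 111.5·0.003000 + 173.1·0.1678 = 29.38 kg (target 29.38 kg)
  Na2O: 174.2·0.4315 + 54.06·0.3091 = 91.88 kg (target 91.87 kg)
  B2O3: 54.06·0.6909 = 37.35 kg (target 37.35 kg)
  MgO: 47.45·0.4724 = 22.42 kg (target 22.41 kg)
  SiO2: 111.5·0.9950 + 173.1·0.7770 = 245.4 kg (target 245.4 kg)
  Li2O: 173.1·0.04500 + 164.3·0.4006 = 73.61 kg (target 73.61 kg)
Mass balance on the glass: the batch minus its LOI: 500.1 kg (summing oxide targets gives 500.1 kg; stated basis 500.1 kg — deltas are rounding alone).
Batch total: Σ batch = 724.6 kg; Σ batch·LOI gives LOI loss = 224.5 kg; glass ÷ batch gives a yield of 69.01%.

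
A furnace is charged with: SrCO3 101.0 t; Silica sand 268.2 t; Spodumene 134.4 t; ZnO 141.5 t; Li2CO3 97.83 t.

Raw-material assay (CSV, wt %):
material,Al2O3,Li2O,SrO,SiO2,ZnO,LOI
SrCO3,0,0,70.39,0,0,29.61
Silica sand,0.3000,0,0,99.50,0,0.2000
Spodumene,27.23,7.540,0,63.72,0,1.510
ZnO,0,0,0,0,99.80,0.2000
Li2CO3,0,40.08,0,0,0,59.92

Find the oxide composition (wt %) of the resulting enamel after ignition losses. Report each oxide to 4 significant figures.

All internal work runs at exact precision end to end. Intermediates are printed rounded off to 4 significant figures between the steps — each reported result undergoes a single rounding; the derived quantities (the totals, the five compositions, LOI, glass mass, yield) are re-derived starting from the weights on 651.6 t of glass at full float precision as quoted within question or answer.
Mass of each oxide from the mix:
  Al2O3: 268.2·0.003000 + 134.4·0.2723 = 37.40 t
  Li2O: 134.4·0.07540 + 97.83·0.4008 = 49.34 t
  SrO: 101.0·0.7039 = 71.09 t
  SiO2: 268.2·0.9950 + 134.4·0.6372 = 352.5 t
  ZnO: 141.5·0.9980 = 141.2 t
LOI: 101.0·0.2961 + 268.2·0.002000 + 134.4·0.01510 + 141.5·0.002000 + 97.83·0.5992 = 91.37 t
Glass = total batch minus LOI = 742.9 − 91.37 = 651.6 t (equal to the oxide-mass sum)
wt % = oxide mass / glass mass × 100

Glass mass = 651.6 t (batch 742.9 − LOI 91.37).
Composition: Al2O3 5.740%, Li2O 7.573%, SrO 10.91%, SiO2 54.10%, ZnO 21.67%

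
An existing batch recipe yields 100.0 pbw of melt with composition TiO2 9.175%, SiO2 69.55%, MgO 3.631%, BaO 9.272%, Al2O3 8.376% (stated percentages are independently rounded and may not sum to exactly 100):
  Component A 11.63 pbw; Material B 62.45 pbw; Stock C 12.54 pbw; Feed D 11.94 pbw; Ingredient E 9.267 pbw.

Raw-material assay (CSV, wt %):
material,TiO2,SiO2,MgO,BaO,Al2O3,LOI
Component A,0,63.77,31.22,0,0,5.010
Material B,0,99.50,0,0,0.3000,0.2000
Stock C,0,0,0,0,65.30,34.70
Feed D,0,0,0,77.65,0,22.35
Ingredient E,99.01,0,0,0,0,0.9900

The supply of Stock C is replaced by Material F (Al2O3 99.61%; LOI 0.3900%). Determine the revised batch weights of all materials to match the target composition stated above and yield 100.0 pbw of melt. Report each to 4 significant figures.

Revised batch per 100.0 pbw melt:
  Component A: 11.63 pbw
  Material B: 62.45 pbw
  Material F: 8.221 pbw
  Feed D: 11.94 pbw
  Ingredient E: 9.267 pbw
Total batch = 103.5 pbw; LOI loss = 3.500 pbw

Full float precision is carried through the solve; mid-chain values appear (rounded to four significant digits) as written — every reported value undergoes a single rounding — derived quantities, which include the yield, five oxide percentages, the totals, ignition loss, glass mass, are carried in exact precision, precisely as stated by problem or answer, starting from the weights per 100.0 pbw of glass.
Per-oxide target masses for 100.0 pbw melt:
  TiO2: 9.175% × 100.0 = 9.175 pbw
  SiO2: 69.55% × 100.0 = 69.55 pbw
  MgO: 3.631% × 100.0 = 3.631 pbw
  BaO: 9.272% × 100.0 = 9.272 pbw
  Al2O3: 8.376% × 100.0 = 8.376 pbw
Verifying the oxide balance working from each reported weight, relative to the basis at hand (target by target, the sums agree exact up to rounding of places):
  TiO2: 9.267·0.9901 = 9.175 pbw (target 9.175 pbw)
  SiO2: 11.63·0.6377 + 62.45·0.9950 = 69.55 pbw (target 69.55 pbw)
  MgO: 11.63·0.3122 = 3.631 pbw (target 3.631 pbw)
  BaO: 11.94·0.7765 = 9.271 pbw (target 9.272 pbw)
  Al2O3: 62.45·0.003000 + 8.221·0.9961 = 8.376 pbw (target 8.376 pbw)
Mass balance on the glass: batch total minus LOI = 100.0 pbw (per-oxide target masses sum to 100.0 pbw; the stated basis being 100.0 pbw — a pure rounding effect).
Whole-batch sum: Σ batch = 103.5 pbw; the LOI term Σ batch·LOI equals 3.500 pbw; yield, glass over the total, = 96.62%.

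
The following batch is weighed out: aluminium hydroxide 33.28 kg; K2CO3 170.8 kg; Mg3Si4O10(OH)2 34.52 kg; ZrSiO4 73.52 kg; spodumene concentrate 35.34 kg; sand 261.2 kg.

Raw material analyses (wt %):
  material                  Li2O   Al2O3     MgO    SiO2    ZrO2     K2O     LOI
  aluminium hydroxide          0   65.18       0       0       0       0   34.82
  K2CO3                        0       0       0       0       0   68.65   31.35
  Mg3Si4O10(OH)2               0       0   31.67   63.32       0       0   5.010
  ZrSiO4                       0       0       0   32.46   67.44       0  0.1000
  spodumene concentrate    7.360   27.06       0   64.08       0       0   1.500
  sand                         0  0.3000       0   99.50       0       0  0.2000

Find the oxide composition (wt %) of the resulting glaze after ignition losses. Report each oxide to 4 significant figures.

Working values are printed rounded to four significant figures at each printed step — the whole derivation maintains exact precision all the way through. Every reported figure is rounded only once; the derived quantities, which include LOI, the totals, net glass mass, six oxide percentages, yield, are re-derived in exact precision, as written in the question or the answer, from the batch weights at 540.7 kg of glass.
Delivered oxide masses:
  Li2O: 35.34·0.07360 = 2.601 kg
  Al2O3: 33.28·0.6518 + 35.34·0.2706 + 261.2·0.003000 = 32.04 kg
  MgO: 34.52·0.3167 = 10.93 kg
  SiO2: 34.52·0.6332 + 73.52·0.3246 + 35.34·0.6408 + 261.2·0.9950 = 328.3 kg
  ZrO2: 73.52·0.6744 = 49.58 kg
  K2O: 170.8·0.6865 = 117.3 kg
LOI: 33.28·0.3482 + 170.8·0.3135 + 34.52·0.05010 + 73.52·0.001000 + 35.34·0.01500 + 261.2·0.002000 = 67.99 kg
Resulting glass, batch − LOI: 608.7 − 67.99 = 540.7 kg (= Σ oxide masses)
wt %: oxide over glass, times 100

Glass mass = 540.7 kg (batch 608.7 − LOI 67.99).
Composition: Li2O 0.4811%, Al2O3 5.926%, MgO 2.022%, SiO2 60.71%, ZrO2 9.170%, K2O 21.69%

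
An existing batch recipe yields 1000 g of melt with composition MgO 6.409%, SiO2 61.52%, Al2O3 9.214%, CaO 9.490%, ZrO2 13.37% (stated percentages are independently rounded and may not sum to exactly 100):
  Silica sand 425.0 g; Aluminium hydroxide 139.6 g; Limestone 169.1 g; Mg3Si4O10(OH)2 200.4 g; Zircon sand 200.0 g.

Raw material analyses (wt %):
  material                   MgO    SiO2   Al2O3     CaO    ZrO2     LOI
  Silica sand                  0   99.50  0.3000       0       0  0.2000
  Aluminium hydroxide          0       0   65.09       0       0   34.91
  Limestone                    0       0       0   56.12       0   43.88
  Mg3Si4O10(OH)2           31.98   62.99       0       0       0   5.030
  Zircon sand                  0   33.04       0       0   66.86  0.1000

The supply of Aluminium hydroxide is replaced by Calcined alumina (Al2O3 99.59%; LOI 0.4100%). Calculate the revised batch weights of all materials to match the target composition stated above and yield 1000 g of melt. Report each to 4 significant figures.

The working math keeps full precision through every step — working values are printed (rounded to 4 significant digits) in the printout — a single rounding completes each reported value; the derived quantities, including totals, the five compositions, yield, ignition loss, net glass mass, are carried starting from the weights per 1000 g of glass at full float precision as set out in either problem or answer.
The oxide mass targets at 1000 g melt:
  MgO: 6.409% × 1000 = 64.09 g
  SiO2: 61.52% × 1000 = 615.2 g
  Al2O3: 9.214% × 1000 = 92.14 g
  CaO: 9.490% × 1000 = 94.90 g
  ZrO2: 13.37% × 1000 = 133.7 g
Checking each oxide sum on the weights just shown, on the stated basis (summed amounts equal target values modulo rounding of the values):
  MgO: 200.4·0.3198 = 64.09 g (target 64.09 g)
  SiO2: 425.0·0.9950 + 200.4·0.6299 + 200.0·0.3304 = 615.2 g (target 615.2 g)
  Al2O3: 425.0·0.003000 + 91.24·0.9959 = 92.14 g (target 92.14 g)
  CaO: 169.1·0.5612 = 94.90 g (target 94.90 g)
  ZrO2: 200.0·0.6686 = 133.7 g (target 133.7 g)
Glass-mass bookkeeping: net batch after ignition = 1000 g (oxide target masses add up to 1000 g; with the basis standing at 1000 g — any gap is answer rounding).
Adding the batch up: Σ batch = 1086 g; loss to ignition Σ batch·LOI = 85.71 g; glass ÷ batch gives a yield of 92.11%.

Revised batch per 1000 g melt:
  Silica sand: 425.0 g
  Calcined alumina: 91.24 g
  Limestone: 169.1 g
  Mg3Si4O10(OH)2: 200.4 g
  Zircon sand: 200.0 g
Total batch = 1086 g; LOI loss = 85.71 g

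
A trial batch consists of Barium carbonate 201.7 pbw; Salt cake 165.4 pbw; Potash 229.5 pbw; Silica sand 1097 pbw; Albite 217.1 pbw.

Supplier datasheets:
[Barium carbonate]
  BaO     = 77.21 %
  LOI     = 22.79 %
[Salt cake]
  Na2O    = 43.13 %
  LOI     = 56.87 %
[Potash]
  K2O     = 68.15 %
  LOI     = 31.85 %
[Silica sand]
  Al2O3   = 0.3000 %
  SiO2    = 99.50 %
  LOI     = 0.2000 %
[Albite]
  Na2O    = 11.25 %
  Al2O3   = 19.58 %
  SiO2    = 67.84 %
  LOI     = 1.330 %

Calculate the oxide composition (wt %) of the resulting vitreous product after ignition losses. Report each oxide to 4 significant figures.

The intermediate values are displayed, rounded to four significant figures, in the printout — the whole derivation keeps exact precision throughout; each reported figure is rounded exactly once. The derived quantities (the yield, five oxide percentages, LOI, the totals, net glass mass) are recomputed from the batch weights for 1692 pbw of glass at full float precision as they appear in question or answer.
What the batch supplies per oxide:
  Na2O: 165.4·0.4313 + 217.1·0.1125 = 95.76 pbw
  BaO: 201.7·0.7721 = 155.7 pbw
  K2O: 229.5·0.6815 = 156.4 pbw
  Al2O3: 1097·0.003000 + 217.1·0.1958 = 45.80 pbw
  SiO2: 1097·0.9950 + 217.1·0.6784 = 1239 pbw
LOI: 201.7·0.2279 + 165.4·0.5687 + 229.5·0.3185 + 1097·0.002000 + 217.1·0.01330 = 218.2 pbw
Net of LOI, the glass mass = 1911 − 218.2 = 1692 pbw (matching Σ of the oxides)
each wt % is 100 × oxide ÷ glass

Glass mass = 1692 pbw (batch 1911 − LOI 218.2).
Composition: Na2O 5.658%, BaO 9.201%, K2O 9.241%, Al2O3 2.706%, SiO2 73.19%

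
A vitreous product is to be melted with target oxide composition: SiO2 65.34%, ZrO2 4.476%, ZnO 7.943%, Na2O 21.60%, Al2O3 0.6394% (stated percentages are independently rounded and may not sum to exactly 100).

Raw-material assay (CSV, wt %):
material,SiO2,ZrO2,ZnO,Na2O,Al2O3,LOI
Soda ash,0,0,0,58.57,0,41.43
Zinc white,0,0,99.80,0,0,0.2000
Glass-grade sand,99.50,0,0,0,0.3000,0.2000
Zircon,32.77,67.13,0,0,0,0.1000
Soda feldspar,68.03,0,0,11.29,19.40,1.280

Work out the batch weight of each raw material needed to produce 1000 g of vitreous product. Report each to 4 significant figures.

Batch per 1000 g vitreous product:
  Soda ash: 364.3 g
  Zinc white: 79.59 g
  Glass-grade sand: 618.7 g
  Zircon: 66.68 g
  Soda feldspar: 23.39 g
Total batch = 1153 g; LOI loss = 152.7 g; yield = 86.75%

Each numeric step holds full float precision from start to finish — working values appear, rounded to 4 significant figures, as written; every reported figure is rounded exactly once; derived quantities, including totals, five oxide percentages, LOI, net glass mass, yield, are re-derived from the weighed amounts per 1000 g of glass in full float precision exactly as printed in problem or answer.
The oxide mass targets at 1000 g vitreous product:
  SiO2: 65.34% × 1000 = 653.4 g
  ZrO2: 4.476% × 1000 = 44.76 g
  ZnO: 7.943% × 1000 = 79.43 g
  Na2O: 21.60% × 1000 = 216.0 g
  Al2O3: 0.6394% × 1000 = 6.394 g
Sums-versus-targets review working from each reported weight, against the basis in use (delivered sums recover each target given rounding of the digits):
  SiO2: 618.7·0.9950 + 66.68·0.3277 + 23.39·0.6803 = 653.4 g (target 653.4 g)
  ZrO2: 66.68·0.6713 = 44.76 g (target 44.76 g)
  ZnO: 79.59·0.9980 = 79.43 g (target 79.43 g)
  Na2O: 364.3·0.5857 + 23.39·0.1129 = 216.0 g (target 216.0 g)
  Al2O3: 618.7·0.003000 + 23.39·0.1940 = 6.394 g (target 6.394 g)
Glass mass check: total batch − LOI = 1000 g (summing oxide targets gives 1000 g; with the basis standing at 1000 g — differing by rounding only).
Adding the batch up: Σ batch = 1153 g; LOI loss = Σ batch·LOI = 152.7 g; yield: glass divided by total = 86.75%.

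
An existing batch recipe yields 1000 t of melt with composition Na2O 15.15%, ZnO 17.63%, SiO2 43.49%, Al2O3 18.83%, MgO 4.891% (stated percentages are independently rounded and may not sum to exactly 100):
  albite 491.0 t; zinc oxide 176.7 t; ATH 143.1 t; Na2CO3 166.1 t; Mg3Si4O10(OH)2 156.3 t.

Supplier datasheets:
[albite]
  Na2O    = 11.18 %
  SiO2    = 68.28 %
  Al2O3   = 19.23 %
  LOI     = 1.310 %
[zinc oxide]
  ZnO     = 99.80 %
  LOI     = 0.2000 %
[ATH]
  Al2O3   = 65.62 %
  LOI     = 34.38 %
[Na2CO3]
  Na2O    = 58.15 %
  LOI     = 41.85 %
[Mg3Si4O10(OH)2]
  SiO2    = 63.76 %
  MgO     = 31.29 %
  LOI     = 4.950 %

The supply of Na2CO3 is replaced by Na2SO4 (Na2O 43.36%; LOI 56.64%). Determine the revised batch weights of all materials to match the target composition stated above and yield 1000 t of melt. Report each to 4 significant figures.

Each numeric step maintains full float precision at each step — mid-chain values are displayed rounded to four significant figures alongside each step; a single rounding yields every reported result; all derived quantities are computed from the weighed amounts for 1000 t of glass in full float precision (glass mass, totals, the five compositions, ignition loss, yield) precisely as stated by the question or the answer.
Target oxide masses per 1000 t melt:
  Na2O: 15.15% × 1000 = 151.5 t
  ZnO: 17.63% × 1000 = 176.3 t
  SiO2: 43.49% × 1000 = 434.9 t
  Al2O3: 18.83% × 1000 = 188.3 t
  MgO: 4.891% × 1000 = 48.91 t
Verifying the oxide balance given the weights on record, versus the basis set out (target by target, the sums agree within answer rounding):
  Na2O: 491.0·0.1118 + 222.8·0.4336 = 151.5 t (target 151.5 t)
  ZnO: 176.7·0.9980 = 176.3 t (target 176.3 t)
  SiO2: 491.0·0.6828 + 156.3·0.6376 = 434.9 t (target 434.9 t)
  Al2O3: 491.0·0.1923 + 143.1·0.6562 = 188.3 t (target 188.3 t)
  MgO: 156.3·0.3129 = 48.91 t (target 48.91 t)
Consistency of the glass mass: total charge less LOI = 1000 t (targets for the oxides total 999.9 t; stated basis 1000 t — rounding explains the deltas).
Total batch = Σ batch = 1190 t; LOI loss = Σ batch·LOI = 189.9 t; yield = glass ÷ total batch = 84.04%.

Revised batch per 1000 t melt:
  albite: 491.0 t
  zinc oxide: 176.7 t
  ATH: 143.1 t
  Na2SO4: 222.8 t
  Mg3Si4O10(OH)2: 156.3 t
Total batch = 1190 t; LOI loss = 189.9 t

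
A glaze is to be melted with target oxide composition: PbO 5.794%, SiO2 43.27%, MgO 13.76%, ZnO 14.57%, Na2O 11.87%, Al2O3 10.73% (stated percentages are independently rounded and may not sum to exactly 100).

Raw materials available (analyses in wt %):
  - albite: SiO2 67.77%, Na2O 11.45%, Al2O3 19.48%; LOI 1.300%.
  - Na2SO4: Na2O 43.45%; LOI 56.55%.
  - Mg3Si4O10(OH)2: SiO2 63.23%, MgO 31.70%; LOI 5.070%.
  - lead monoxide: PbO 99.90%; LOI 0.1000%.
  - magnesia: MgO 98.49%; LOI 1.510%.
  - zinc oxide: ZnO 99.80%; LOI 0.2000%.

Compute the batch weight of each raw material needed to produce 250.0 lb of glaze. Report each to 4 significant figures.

Every computation keeps full precision in all steps — working values are shown (rounded to 4 significant figures) within the worked lines; each reported number is rounded exactly once — derived quantities are re-derived starting from the weights per 250.0 lb of glass at full precision (LOI, six oxide percentages, net glass mass, the yield, the totals) as set out in the question or the answer.
Oxide-by-oxide targets in 250.0 lb glaze:
  PbO: 5.794% × 250.0 = 14.48 lb
  SiO2: 43.27% × 250.0 = 108.2 lb
  MgO: 13.76% × 250.0 = 34.40 lb
  ZnO: 14.57% × 250.0 = 36.42 lb
  Na2O: 11.87% × 250.0 = 29.68 lb
  Al2O3: 10.73% × 250.0 = 26.82 lb
Mass-balance tally per oxide working from each reported weight, under the basis named above (delivered sums recover each target once rounding is allowed for):
  PbO: 14.50·0.9990 = 14.49 lb (target 14.48 lb)
  SiO2: 137.7·0.6777 + 23.49·0.6323 = 108.2 lb (target 108.2 lb)
  MgO: 23.49·0.3170 + 27.37·0.9849 = 34.40 lb (target 34.40 lb)
  ZnO: 36.50·0.9980 = 36.43 lb (target 36.42 lb)
  Na2O: 137.7·0.1145 + 32.01·0.4345 = 29.67 lb (target 29.68 lb)
  Al2O3: 137.7·0.1948 = 26.82 lb (target 26.82 lb)
Glass-mass closure: total batch − LOI = 250.0 lb (the Σ of target masses is 250.0 lb; against the stated basis, 250.0 lb — differing by rounding only).
Total batch = Σ batch = 271.6 lb; LOI removed, Σ of batch·LOI: 21.58 lb; the yield ratio, glass ÷ batch: 92.05%.

Batch per 250.0 lb glaze:
  albite: 137.7 lb
  Na2SO4: 32.01 lb
  Mg3Si4O10(OH)2: 23.49 lb
  lead monoxide: 14.50 lb
  magnesia: 27.37 lb
  zinc oxide: 36.50 lb
Total batch = 271.6 lb; LOI loss = 21.58 lb; yield = 92.05%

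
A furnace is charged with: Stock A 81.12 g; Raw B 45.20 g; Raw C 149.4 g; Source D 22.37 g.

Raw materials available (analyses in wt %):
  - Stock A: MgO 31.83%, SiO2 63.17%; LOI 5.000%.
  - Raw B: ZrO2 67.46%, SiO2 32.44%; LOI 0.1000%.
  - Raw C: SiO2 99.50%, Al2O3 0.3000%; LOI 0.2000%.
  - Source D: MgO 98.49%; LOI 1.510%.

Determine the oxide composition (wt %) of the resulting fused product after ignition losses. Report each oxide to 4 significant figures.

The intermediate values are shown, rounded to 4 significant figures, across the worked steps. The working math maintains full precision throughout; a single rounding completes every reported number. The derived quantities (the four compositions, totals, net glass mass, LOI, yield) are carried from the weighed amounts on 293.4 g of glass in exact precision, as written in the question or the answer.
Oxide masses out of the charge:
  MgO: 81.12·0.3183 + 22.37·0.9849 = 47.85 g
  ZrO2: 45.20·0.6746 = 30.49 g
  SiO2: 81.12·0.6317 + 45.20·0.3244 + 149.4·0.9950 = 214.6 g
  Al2O3: 149.4·0.003000 = 0.4482 g
LOI: 81.12·0.05000 + 45.20·0.001000 + 149.4·0.002000 + 22.37·0.01510 = 4.738 g
Resulting glass, batch − LOI: 298.1 − 4.738 = 293.4 g (= Σ oxide masses)
each wt % is 100 × oxide ÷ glass

Glass mass = 293.4 g (batch 298.1 − LOI 4.738).
Composition: MgO 16.31%, ZrO2 10.39%, SiO2 73.14%, Al2O3 0.1528%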